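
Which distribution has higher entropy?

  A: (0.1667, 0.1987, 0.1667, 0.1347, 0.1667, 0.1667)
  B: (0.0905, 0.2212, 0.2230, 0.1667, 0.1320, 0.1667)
A

Both distributions are close to uniform, making this a harder comparison.

H(A) = 2.5761 bits
H(B) = 2.5251 bits

The distribution closer to uniform has higher entropy.
Answer: A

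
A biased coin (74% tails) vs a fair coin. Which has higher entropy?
Fair coin

The fair coin is uniform (p=0.5), maximizing binary entropy at 1 bit. The biased coin has H(0.74) ≈ 0.827 bits — its outcome is more predictable, so its entropy is lower.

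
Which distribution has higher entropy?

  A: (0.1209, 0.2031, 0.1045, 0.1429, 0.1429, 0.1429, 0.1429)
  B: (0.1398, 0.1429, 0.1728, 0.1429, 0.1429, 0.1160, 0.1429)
B

Both distributions are close to uniform, making this a harder comparison.

H(A) = 2.7804 bits
H(B) = 2.7992 bits

The distribution closer to uniform has higher entropy.
Answer: B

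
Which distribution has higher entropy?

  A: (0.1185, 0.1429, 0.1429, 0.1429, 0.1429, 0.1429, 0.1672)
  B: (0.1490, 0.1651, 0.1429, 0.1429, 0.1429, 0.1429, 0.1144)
A

Both distributions are close to uniform, making this a harder comparison.

H(A) = 2.8013 bits
H(B) = 2.8004 bits

The distribution closer to uniform has higher entropy.
Answer: A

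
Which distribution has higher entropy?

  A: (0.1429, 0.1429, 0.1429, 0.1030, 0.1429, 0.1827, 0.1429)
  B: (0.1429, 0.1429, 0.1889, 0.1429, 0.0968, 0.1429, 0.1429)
A

Both distributions are close to uniform, making this a harder comparison.

H(A) = 2.7911 bits
H(B) = 2.7855 bits

The distribution closer to uniform has higher entropy.
Answer: A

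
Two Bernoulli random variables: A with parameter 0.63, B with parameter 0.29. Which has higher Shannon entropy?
A

For binary distributions, entropy is maximized at p=0.5 and decreases as p moves toward 0 or 1.

H(A) = H(0.63) = 0.9507 bits
H(B) = H(0.29) = 0.8687 bits

Distribution A (p=0.63) is closer to uniform (p=0.5), so it has higher entropy.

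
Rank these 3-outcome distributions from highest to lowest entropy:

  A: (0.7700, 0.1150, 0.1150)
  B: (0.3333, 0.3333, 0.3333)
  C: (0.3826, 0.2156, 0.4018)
B > C > A

Key insight: Entropy is maximized by uniform distributions and minimized by concentrated distributions.

- Uniform distributions have maximum entropy log₂(3) = 1.5850 bits
- The more "peaked" or concentrated a distribution, the lower its entropy

Entropies:
  H(A) = 1.0080 bits
  H(B) = 1.5850 bits
  H(C) = 1.5361 bits

Ranking: B > C > A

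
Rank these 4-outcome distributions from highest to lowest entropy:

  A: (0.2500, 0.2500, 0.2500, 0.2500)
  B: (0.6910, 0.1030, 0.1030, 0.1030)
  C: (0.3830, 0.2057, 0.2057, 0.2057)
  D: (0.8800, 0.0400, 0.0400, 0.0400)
A > C > B > D

Key insight: Entropy is maximized by uniform distributions and minimized by concentrated distributions.

Entropies:
  H(A) = 2.0000 bits
  H(B) = 1.3818 bits
  H(C) = 1.9381 bits
  H(D) = 0.7196 bits

Ranking: A > C > B > D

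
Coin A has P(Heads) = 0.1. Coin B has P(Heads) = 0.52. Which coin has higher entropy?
B

For binary distributions, entropy is maximized at p=0.5 and decreases as p moves toward 0 or 1.

H(A) = H(0.1) = 0.4690 bits
H(B) = H(0.52) = 0.9988 bits

Distribution B (p=0.52) is closer to uniform (p=0.5), so it has higher entropy.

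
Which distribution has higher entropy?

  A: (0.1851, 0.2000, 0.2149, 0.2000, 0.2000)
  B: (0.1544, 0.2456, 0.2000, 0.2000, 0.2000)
A

Both distributions are close to uniform, making this a harder comparison.

H(A) = 2.3203 bits
H(B) = 2.3068 bits

The distribution closer to uniform has higher entropy.
Answer: A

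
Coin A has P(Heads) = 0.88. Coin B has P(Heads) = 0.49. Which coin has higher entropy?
B

For binary distributions, entropy is maximized at p=0.5 and decreases as p moves toward 0 or 1.

H(A) = H(0.88) = 0.5294 bits
H(B) = H(0.49) = 0.9997 bits

Distribution B (p=0.49) is closer to uniform (p=0.5), so it has higher entropy.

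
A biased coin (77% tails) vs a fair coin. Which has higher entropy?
Fair coin

The fair coin is uniform (p=0.5), maximizing binary entropy at 1 bit. The biased coin has H(0.77) ≈ 0.778 bits — its outcome is more predictable, so its entropy is lower.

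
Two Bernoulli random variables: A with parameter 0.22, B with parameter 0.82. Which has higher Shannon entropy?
A

For binary distributions, entropy is maximized at p=0.5 and decreases as p moves toward 0 or 1.

H(A) = H(0.22) = 0.7602 bits
H(B) = H(0.82) = 0.6801 bits

Distribution A (p=0.22) is closer to uniform (p=0.5), so it has higher entropy.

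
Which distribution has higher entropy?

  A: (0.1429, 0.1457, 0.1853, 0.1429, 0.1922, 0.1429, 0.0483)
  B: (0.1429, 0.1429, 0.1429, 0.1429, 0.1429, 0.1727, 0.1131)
B

Both distributions are close to uniform, making this a harder comparison.

H(A) = 2.7270 bits
H(B) = 2.7983 bits

The distribution closer to uniform has higher entropy.
Answer: B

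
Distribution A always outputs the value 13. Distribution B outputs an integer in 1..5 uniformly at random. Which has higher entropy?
B

A is deterministic, so H(A) = 0. B is uniform over 5 outcomes, so H(B) = log₂(5) = 2.322 bits. Any distribution with genuine randomness has higher entropy than a deterministic one.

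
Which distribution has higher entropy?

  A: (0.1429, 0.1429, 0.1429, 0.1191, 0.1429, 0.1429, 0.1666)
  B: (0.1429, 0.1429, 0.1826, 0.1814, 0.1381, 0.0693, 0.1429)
A

Both distributions are close to uniform, making this a harder comparison.

H(A) = 2.8016 bits
H(B) = 2.7592 bits

The distribution closer to uniform has higher entropy.
Answer: A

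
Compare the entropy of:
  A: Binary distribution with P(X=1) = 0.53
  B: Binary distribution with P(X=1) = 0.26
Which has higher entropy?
A

For binary distributions, entropy is maximized at p=0.5 and decreases as p moves toward 0 or 1.

H(A) = H(0.53) = 0.9974 bits
H(B) = H(0.26) = 0.8267 bits

Distribution A (p=0.53) is closer to uniform (p=0.5), so it has higher entropy.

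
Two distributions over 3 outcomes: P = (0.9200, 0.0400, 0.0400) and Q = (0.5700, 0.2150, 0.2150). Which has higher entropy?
Q

P is highly concentrated on one outcome (92%), making it nearly deterministic. Q spreads its mass more evenly (max 57%). The more spread-out distribution has higher entropy: H(P) ≈ 0.482 bits, H(Q) ≈ 1.416 bits.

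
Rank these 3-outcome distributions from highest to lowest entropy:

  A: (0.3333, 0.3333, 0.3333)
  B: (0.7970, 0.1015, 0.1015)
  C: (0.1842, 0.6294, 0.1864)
A > C > B

Key insight: Entropy is maximized by uniform distributions and minimized by concentrated distributions.

- Uniform distributions have maximum entropy log₂(3) = 1.5850 bits
- The more "peaked" or concentrated a distribution, the lower its entropy

Entropies:
  H(A) = 1.5850 bits
  H(B) = 0.9309 bits
  H(C) = 1.3217 bits

Ranking: A > C > B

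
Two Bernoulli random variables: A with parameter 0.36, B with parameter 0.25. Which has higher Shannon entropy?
A

For binary distributions, entropy is maximized at p=0.5 and decreases as p moves toward 0 or 1.

H(A) = H(0.36) = 0.9427 bits
H(B) = H(0.25) = 0.8113 bits

Distribution A (p=0.36) is closer to uniform (p=0.5), so it has higher entropy.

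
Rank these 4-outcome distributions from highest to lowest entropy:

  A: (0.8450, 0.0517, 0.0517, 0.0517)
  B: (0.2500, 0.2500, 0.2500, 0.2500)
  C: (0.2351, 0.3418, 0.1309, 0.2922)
B > C > A

Key insight: Entropy is maximized by uniform distributions and minimized by concentrated distributions.

- Uniform distributions have maximum entropy log₂(4) = 2.0000 bits
- The more "peaked" or concentrated a distribution, the lower its entropy

Entropies:
  H(A) = 0.8679 bits
  H(B) = 2.0000 bits
  H(C) = 1.9231 bits

Ranking: B > C > A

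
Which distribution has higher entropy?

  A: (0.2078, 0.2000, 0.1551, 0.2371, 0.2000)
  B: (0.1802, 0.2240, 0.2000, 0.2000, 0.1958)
B

Both distributions are close to uniform, making this a harder comparison.

H(A) = 2.3091 bits
H(B) = 2.3184 bits

The distribution closer to uniform has higher entropy.
Answer: B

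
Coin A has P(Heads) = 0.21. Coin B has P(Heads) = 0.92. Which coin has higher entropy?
A

For binary distributions, entropy is maximized at p=0.5 and decreases as p moves toward 0 or 1.

H(A) = H(0.21) = 0.7415 bits
H(B) = H(0.92) = 0.4022 bits

Distribution A (p=0.21) is closer to uniform (p=0.5), so it has higher entropy.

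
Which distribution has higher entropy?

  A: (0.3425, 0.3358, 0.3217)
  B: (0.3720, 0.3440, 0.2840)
A

Both distributions are close to uniform, making this a harder comparison.

H(A) = 1.5845 bits
H(B) = 1.5761 bits

The distribution closer to uniform has higher entropy.
Answer: A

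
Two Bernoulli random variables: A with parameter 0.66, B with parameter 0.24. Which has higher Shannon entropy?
A

For binary distributions, entropy is maximized at p=0.5 and decreases as p moves toward 0 or 1.

H(A) = H(0.66) = 0.9248 bits
H(B) = H(0.24) = 0.7950 bits

Distribution A (p=0.66) is closer to uniform (p=0.5), so it has higher entropy.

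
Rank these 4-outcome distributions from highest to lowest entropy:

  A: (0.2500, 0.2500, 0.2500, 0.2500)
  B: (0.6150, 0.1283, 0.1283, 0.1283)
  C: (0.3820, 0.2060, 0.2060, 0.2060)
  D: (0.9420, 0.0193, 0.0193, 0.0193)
A > C > B > D

Key insight: Entropy is maximized by uniform distributions and minimized by concentrated distributions.

Entropies:
  H(A) = 2.0000 bits
  H(B) = 1.5717 bits
  H(C) = 1.9389 bits
  H(D) = 0.4114 bits

Ranking: A > C > B > D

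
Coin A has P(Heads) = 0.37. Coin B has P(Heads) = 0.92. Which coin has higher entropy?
A

For binary distributions, entropy is maximized at p=0.5 and decreases as p moves toward 0 or 1.

H(A) = H(0.37) = 0.9507 bits
H(B) = H(0.92) = 0.4022 bits

Distribution A (p=0.37) is closer to uniform (p=0.5), so it has higher entropy.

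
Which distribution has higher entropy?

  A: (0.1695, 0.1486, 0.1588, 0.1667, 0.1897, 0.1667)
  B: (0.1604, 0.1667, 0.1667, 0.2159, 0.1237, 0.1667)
A

Both distributions are close to uniform, making this a harder comparison.

H(A) = 2.5810 bits
H(B) = 2.5664 bits

The distribution closer to uniform has higher entropy.
Answer: A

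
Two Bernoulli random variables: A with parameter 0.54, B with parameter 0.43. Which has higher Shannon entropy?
A

For binary distributions, entropy is maximized at p=0.5 and decreases as p moves toward 0 or 1.

H(A) = H(0.54) = 0.9954 bits
H(B) = H(0.43) = 0.9858 bits

Distribution A (p=0.54) is closer to uniform (p=0.5), so it has higher entropy.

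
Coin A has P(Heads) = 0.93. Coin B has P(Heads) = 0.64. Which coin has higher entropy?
B

For binary distributions, entropy is maximized at p=0.5 and decreases as p moves toward 0 or 1.

H(A) = H(0.93) = 0.3659 bits
H(B) = H(0.64) = 0.9427 bits

Distribution B (p=0.64) is closer to uniform (p=0.5), so it has higher entropy.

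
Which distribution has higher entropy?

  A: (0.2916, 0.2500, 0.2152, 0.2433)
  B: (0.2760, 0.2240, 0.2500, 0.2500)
B

Both distributions are close to uniform, making this a harder comparison.

H(A) = 1.9915 bits
H(B) = 1.9961 bits

The distribution closer to uniform has higher entropy.
Answer: B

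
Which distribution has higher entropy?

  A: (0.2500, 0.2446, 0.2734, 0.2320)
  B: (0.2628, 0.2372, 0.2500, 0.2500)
B

Both distributions are close to uniform, making this a harder comparison.

H(A) = 1.9974 bits
H(B) = 1.9990 bits

The distribution closer to uniform has higher entropy.
Answer: B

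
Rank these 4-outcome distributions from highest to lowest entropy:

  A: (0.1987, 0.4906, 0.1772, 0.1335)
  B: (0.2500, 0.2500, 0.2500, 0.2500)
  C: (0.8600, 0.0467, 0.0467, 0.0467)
B > A > C

Key insight: Entropy is maximized by uniform distributions and minimized by concentrated distributions.

- Uniform distributions have maximum entropy log₂(4) = 2.0000 bits
- The more "peaked" or concentrated a distribution, the lower its entropy

Entropies:
  H(A) = 1.7975 bits
  H(B) = 2.0000 bits
  H(C) = 0.8061 bits

Ranking: B > A > C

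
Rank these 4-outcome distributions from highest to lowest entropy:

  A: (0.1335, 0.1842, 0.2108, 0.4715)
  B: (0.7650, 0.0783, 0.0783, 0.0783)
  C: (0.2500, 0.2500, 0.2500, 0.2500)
C > A > B

Key insight: Entropy is maximized by uniform distributions and minimized by concentrated distributions.

- Uniform distributions have maximum entropy log₂(4) = 2.0000 bits
- The more "peaked" or concentrated a distribution, the lower its entropy

Entropies:
  H(A) = 1.8223 bits
  H(B) = 1.1591 bits
  H(C) = 2.0000 bits

Ranking: C > A > B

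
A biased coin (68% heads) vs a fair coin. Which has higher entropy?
Fair coin

The fair coin is uniform (p=0.5), maximizing binary entropy at 1 bit. The biased coin has H(0.68) ≈ 0.904 bits — its outcome is more predictable, so its entropy is lower.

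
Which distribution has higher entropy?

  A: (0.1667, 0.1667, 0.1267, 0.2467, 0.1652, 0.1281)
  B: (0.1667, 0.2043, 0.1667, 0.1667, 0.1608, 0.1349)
B

Both distributions are close to uniform, making this a harder comparison.

H(A) = 2.5463 bits
H(B) = 2.5744 bits

The distribution closer to uniform has higher entropy.
Answer: B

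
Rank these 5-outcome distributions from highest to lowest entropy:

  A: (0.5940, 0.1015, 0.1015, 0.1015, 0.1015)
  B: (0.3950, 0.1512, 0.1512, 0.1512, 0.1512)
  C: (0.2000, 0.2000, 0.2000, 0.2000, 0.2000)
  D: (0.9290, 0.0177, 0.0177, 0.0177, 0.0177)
C > B > A > D

Key insight: Entropy is maximized by uniform distributions and minimized by concentrated distributions.

Entropies:
  H(A) = 1.7864 bits
  H(B) = 2.1780 bits
  H(C) = 2.3219 bits
  H(D) = 0.5116 bits

Ranking: C > B > A > D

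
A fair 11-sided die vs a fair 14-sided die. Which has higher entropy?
14-sided die

Both are uniform distributions; for uniform over n outcomes, H = log₂(n). H(11-sided) = log₂(11) = 3.459 bits and H(14-sided) = log₂(14) = 3.807 bits. More outcomes in a uniform distribution means higher entropy.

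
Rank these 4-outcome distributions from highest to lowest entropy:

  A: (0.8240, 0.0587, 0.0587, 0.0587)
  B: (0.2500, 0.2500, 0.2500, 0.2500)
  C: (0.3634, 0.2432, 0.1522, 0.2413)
B > C > A

Key insight: Entropy is maximized by uniform distributions and minimized by concentrated distributions.

- Uniform distributions have maximum entropy log₂(4) = 2.0000 bits
- The more "peaked" or concentrated a distribution, the lower its entropy

Entropies:
  H(A) = 0.9502 bits
  H(B) = 2.0000 bits
  H(C) = 1.9350 bits

Ranking: B > C > A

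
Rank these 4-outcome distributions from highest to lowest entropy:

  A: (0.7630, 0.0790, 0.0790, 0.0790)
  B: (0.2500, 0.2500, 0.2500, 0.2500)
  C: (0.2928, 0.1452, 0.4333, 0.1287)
B > C > A

Key insight: Entropy is maximized by uniform distributions and minimized by concentrated distributions.

- Uniform distributions have maximum entropy log₂(4) = 2.0000 bits
- The more "peaked" or concentrated a distribution, the lower its entropy

Entropies:
  H(A) = 1.1657 bits
  H(B) = 2.0000 bits
  H(C) = 1.8265 bits

Ranking: B > C > A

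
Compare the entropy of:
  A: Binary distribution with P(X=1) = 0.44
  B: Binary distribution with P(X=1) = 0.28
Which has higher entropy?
A

For binary distributions, entropy is maximized at p=0.5 and decreases as p moves toward 0 or 1.

H(A) = H(0.44) = 0.9896 bits
H(B) = H(0.28) = 0.8555 bits

Distribution A (p=0.44) is closer to uniform (p=0.5), so it has higher entropy.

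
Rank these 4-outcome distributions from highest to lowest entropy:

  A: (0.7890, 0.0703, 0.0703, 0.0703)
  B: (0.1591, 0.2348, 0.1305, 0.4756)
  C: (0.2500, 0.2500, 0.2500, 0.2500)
C > B > A

Key insight: Entropy is maximized by uniform distributions and minimized by concentrated distributions.

- Uniform distributions have maximum entropy log₂(4) = 2.0000 bits
- The more "peaked" or concentrated a distribution, the lower its entropy

Entropies:
  H(A) = 1.0778 bits
  H(B) = 1.8060 bits
  H(C) = 2.0000 bits

Ranking: C > B > A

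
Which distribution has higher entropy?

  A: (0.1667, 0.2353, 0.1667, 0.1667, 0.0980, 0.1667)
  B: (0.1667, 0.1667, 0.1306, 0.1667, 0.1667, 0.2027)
B

Both distributions are close to uniform, making this a harder comparison.

H(A) = 2.5429 bits
H(B) = 2.5736 bits

The distribution closer to uniform has higher entropy.
Answer: B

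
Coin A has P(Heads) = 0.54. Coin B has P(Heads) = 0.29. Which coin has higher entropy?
A

For binary distributions, entropy is maximized at p=0.5 and decreases as p moves toward 0 or 1.

H(A) = H(0.54) = 0.9954 bits
H(B) = H(0.29) = 0.8687 bits

Distribution A (p=0.54) is closer to uniform (p=0.5), so it has higher entropy.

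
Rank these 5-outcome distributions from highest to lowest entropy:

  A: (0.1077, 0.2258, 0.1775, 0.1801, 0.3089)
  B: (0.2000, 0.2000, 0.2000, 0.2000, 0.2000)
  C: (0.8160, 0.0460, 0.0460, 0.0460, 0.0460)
B > A > C

Key insight: Entropy is maximized by uniform distributions and minimized by concentrated distributions.

- Uniform distributions have maximum entropy log₂(5) = 2.3219 bits
- The more "peaked" or concentrated a distribution, the lower its entropy

Entropies:
  H(A) = 2.2426 bits
  H(B) = 2.3219 bits
  H(C) = 1.0567 bits

Ranking: B > A > C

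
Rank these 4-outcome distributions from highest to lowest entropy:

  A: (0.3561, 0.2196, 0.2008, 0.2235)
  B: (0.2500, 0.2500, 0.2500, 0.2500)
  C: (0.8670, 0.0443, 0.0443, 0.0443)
B > A > C

Key insight: Entropy is maximized by uniform distributions and minimized by concentrated distributions.

- Uniform distributions have maximum entropy log₂(4) = 2.0000 bits
- The more "peaked" or concentrated a distribution, the lower its entropy

Entropies:
  H(A) = 1.9589 bits
  H(B) = 2.0000 bits
  H(C) = 0.7764 bits

Ranking: B > A > C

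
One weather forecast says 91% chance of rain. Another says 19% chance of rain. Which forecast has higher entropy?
19% forecast

Treat each forecast as a Bernoulli distribution. Binary entropy is maximized at p=0.5 and falls off symmetrically toward 0 or 1. The 19% forecast is closer to 50%, so it is more uncertain. H(91%) ≈ 0.436 bits, H(19%) ≈ 0.701 bits.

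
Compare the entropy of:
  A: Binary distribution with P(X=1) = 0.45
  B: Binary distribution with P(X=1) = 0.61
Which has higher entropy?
A

For binary distributions, entropy is maximized at p=0.5 and decreases as p moves toward 0 or 1.

H(A) = H(0.45) = 0.9928 bits
H(B) = H(0.61) = 0.9648 bits

Distribution A (p=0.45) is closer to uniform (p=0.5), so it has higher entropy.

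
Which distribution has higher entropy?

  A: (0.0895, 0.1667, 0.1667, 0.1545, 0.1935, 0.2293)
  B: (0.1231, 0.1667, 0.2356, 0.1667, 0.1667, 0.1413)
B

Both distributions are close to uniform, making this a harder comparison.

H(A) = 2.5351 bits
H(B) = 2.5548 bits

The distribution closer to uniform has higher entropy.
Answer: B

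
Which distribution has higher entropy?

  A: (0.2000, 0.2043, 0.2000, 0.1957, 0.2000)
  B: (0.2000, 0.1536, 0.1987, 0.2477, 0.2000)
A

Both distributions are close to uniform, making this a harder comparison.

H(A) = 2.3218 bits
H(B) = 2.3059 bits

The distribution closer to uniform has higher entropy.
Answer: A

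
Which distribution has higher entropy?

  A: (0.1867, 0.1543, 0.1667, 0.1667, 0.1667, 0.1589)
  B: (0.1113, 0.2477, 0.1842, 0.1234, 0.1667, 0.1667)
A

Both distributions are close to uniform, making this a harder comparison.

H(A) = 2.5824 bits
H(B) = 2.5350 bits

The distribution closer to uniform has higher entropy.
Answer: A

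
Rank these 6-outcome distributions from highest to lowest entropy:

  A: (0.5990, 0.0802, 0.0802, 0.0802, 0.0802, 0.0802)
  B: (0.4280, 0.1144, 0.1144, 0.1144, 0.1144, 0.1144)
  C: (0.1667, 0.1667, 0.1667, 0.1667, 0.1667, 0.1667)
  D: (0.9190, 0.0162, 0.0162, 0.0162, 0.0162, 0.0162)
C > B > A > D

Key insight: Entropy is maximized by uniform distributions and minimized by concentrated distributions.

Entropies:
  H(A) = 1.9026 bits
  H(B) = 2.3131 bits
  H(C) = 2.5850 bits
  H(D) = 0.5938 bits

Ranking: C > B > A > D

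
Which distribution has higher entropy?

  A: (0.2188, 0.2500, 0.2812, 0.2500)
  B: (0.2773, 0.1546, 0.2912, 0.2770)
A

Both distributions are close to uniform, making this a harder comparison.

H(A) = 1.9944 bits
H(B) = 1.9608 bits

The distribution closer to uniform has higher entropy.
Answer: A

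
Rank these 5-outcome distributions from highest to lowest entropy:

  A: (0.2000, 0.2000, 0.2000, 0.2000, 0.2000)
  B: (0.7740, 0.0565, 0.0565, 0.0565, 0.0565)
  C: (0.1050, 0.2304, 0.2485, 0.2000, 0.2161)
A > C > B

Key insight: Entropy is maximized by uniform distributions and minimized by concentrated distributions.

- Uniform distributions have maximum entropy log₂(5) = 2.3219 bits
- The more "peaked" or concentrated a distribution, the lower its entropy

Entropies:
  H(A) = 2.3219 bits
  H(B) = 1.2230 bits
  H(C) = 2.2706 bits

Ranking: A > C > B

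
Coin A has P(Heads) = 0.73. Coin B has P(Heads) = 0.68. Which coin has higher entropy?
B

For binary distributions, entropy is maximized at p=0.5 and decreases as p moves toward 0 or 1.

H(A) = H(0.73) = 0.8415 bits
H(B) = H(0.68) = 0.9044 bits

Distribution B (p=0.68) is closer to uniform (p=0.5), so it has higher entropy.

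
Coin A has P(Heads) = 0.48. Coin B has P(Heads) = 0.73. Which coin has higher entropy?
A

For binary distributions, entropy is maximized at p=0.5 and decreases as p moves toward 0 or 1.

H(A) = H(0.48) = 0.9988 bits
H(B) = H(0.73) = 0.8415 bits

Distribution A (p=0.48) is closer to uniform (p=0.5), so it has higher entropy.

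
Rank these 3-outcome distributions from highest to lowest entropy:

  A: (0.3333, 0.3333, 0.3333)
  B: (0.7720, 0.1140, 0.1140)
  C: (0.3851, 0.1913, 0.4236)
A > C > B

Key insight: Entropy is maximized by uniform distributions and minimized by concentrated distributions.

- Uniform distributions have maximum entropy log₂(3) = 1.5850 bits
- The more "peaked" or concentrated a distribution, the lower its entropy

Entropies:
  H(A) = 1.5850 bits
  H(B) = 1.0025 bits
  H(C) = 1.5116 bits

Ranking: A > C > B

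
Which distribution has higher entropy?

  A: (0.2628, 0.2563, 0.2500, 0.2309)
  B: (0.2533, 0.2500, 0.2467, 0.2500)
B

Both distributions are close to uniform, making this a harder comparison.

H(A) = 1.9983 bits
H(B) = 1.9999 bits

The distribution closer to uniform has higher entropy.
Answer: B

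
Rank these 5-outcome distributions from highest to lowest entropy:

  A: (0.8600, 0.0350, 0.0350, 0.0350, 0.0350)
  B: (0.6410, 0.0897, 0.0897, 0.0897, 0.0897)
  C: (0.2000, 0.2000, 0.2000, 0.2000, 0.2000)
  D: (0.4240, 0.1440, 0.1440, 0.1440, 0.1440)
C > D > B > A

Key insight: Entropy is maximized by uniform distributions and minimized by concentrated distributions.

Entropies:
  H(A) = 0.8642 bits
  H(B) = 1.6598 bits
  H(C) = 2.3219 bits
  H(D) = 2.1353 bits

Ranking: C > D > B > A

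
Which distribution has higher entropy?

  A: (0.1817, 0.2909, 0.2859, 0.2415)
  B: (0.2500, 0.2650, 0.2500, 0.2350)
B

Both distributions are close to uniform, making this a harder comparison.

H(A) = 1.9768 bits
H(B) = 1.9987 bits

The distribution closer to uniform has higher entropy.
Answer: B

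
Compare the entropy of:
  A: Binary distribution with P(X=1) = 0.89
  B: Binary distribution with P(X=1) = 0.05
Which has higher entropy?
A

For binary distributions, entropy is maximized at p=0.5 and decreases as p moves toward 0 or 1.

H(A) = H(0.89) = 0.4999 bits
H(B) = H(0.05) = 0.2864 bits

Distribution A (p=0.89) is closer to uniform (p=0.5), so it has higher entropy.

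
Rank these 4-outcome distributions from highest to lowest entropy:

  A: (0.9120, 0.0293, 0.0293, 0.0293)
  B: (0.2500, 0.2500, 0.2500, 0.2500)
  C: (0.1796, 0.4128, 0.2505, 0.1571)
B > C > A

Key insight: Entropy is maximized by uniform distributions and minimized by concentrated distributions.

- Uniform distributions have maximum entropy log₂(4) = 2.0000 bits
- The more "peaked" or concentrated a distribution, the lower its entropy

Entropies:
  H(A) = 0.5692 bits
  H(B) = 2.0000 bits
  H(C) = 1.8916 bits

Ranking: B > C > A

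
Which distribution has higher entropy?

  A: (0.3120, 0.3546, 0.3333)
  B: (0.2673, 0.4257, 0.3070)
A

Both distributions are close to uniform, making this a harder comparison.

H(A) = 1.5830 bits
H(B) = 1.5563 bits

The distribution closer to uniform has higher entropy.
Answer: A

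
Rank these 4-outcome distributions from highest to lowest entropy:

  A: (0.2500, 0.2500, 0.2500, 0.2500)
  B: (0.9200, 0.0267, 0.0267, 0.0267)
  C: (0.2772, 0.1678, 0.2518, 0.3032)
A > C > B

Key insight: Entropy is maximized by uniform distributions and minimized by concentrated distributions.

- Uniform distributions have maximum entropy log₂(4) = 2.0000 bits
- The more "peaked" or concentrated a distribution, the lower its entropy

Entropies:
  H(A) = 2.0000 bits
  H(B) = 0.5290 bits
  H(C) = 1.9682 bits

Ranking: A > C > B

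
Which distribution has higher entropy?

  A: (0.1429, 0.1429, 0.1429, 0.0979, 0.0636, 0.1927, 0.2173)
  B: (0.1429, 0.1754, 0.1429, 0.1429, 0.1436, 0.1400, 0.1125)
B

Both distributions are close to uniform, making this a harder comparison.

H(A) = 2.7203 bits
H(B) = 2.7973 bits

The distribution closer to uniform has higher entropy.
Answer: B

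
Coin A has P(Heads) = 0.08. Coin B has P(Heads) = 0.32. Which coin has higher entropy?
B

For binary distributions, entropy is maximized at p=0.5 and decreases as p moves toward 0 or 1.

H(A) = H(0.08) = 0.4022 bits
H(B) = H(0.32) = 0.9044 bits

Distribution B (p=0.32) is closer to uniform (p=0.5), so it has higher entropy.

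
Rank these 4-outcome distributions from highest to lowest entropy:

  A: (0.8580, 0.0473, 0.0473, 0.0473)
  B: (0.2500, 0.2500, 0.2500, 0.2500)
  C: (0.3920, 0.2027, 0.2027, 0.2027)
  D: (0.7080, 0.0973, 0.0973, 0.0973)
B > C > D > A

Key insight: Entropy is maximized by uniform distributions and minimized by concentrated distributions.

Entropies:
  H(A) = 0.8145 bits
  H(B) = 2.0000 bits
  H(C) = 1.9297 bits
  H(D) = 1.3341 bits

Ranking: B > C > D > A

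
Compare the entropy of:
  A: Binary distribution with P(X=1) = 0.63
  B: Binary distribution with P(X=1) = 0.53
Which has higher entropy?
B

For binary distributions, entropy is maximized at p=0.5 and decreases as p moves toward 0 or 1.

H(A) = H(0.63) = 0.9507 bits
H(B) = H(0.53) = 0.9974 bits

Distribution B (p=0.53) is closer to uniform (p=0.5), so it has higher entropy.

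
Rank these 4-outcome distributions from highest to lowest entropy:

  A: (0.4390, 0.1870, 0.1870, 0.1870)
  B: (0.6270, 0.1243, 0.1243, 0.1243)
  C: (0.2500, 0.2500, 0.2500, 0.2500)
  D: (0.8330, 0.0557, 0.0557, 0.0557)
C > A > B > D

Key insight: Entropy is maximized by uniform distributions and minimized by concentrated distributions.

Entropies:
  H(A) = 1.8784 bits
  H(B) = 1.5441 bits
  H(C) = 2.0000 bits
  H(D) = 0.9155 bits

Ranking: C > A > B > D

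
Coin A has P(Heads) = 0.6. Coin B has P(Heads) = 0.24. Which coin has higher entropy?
A

For binary distributions, entropy is maximized at p=0.5 and decreases as p moves toward 0 or 1.

H(A) = H(0.6) = 0.9710 bits
H(B) = H(0.24) = 0.7950 bits

Distribution A (p=0.6) is closer to uniform (p=0.5), so it has higher entropy.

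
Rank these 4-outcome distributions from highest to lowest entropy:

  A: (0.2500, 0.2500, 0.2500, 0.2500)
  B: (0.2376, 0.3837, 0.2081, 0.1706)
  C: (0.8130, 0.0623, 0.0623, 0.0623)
A > B > C

Key insight: Entropy is maximized by uniform distributions and minimized by concentrated distributions.

- Uniform distributions have maximum entropy log₂(4) = 2.0000 bits
- The more "peaked" or concentrated a distribution, the lower its entropy

Entropies:
  H(A) = 2.0000 bits
  H(B) = 1.9294 bits
  H(C) = 0.9915 bits

Ranking: A > B > C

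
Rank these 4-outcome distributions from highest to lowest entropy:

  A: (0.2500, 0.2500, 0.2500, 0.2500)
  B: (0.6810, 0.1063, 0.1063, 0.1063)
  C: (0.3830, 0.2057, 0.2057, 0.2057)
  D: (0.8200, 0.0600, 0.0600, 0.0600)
A > C > B > D

Key insight: Entropy is maximized by uniform distributions and minimized by concentrated distributions.

Entropies:
  H(A) = 2.0000 bits
  H(B) = 1.4089 bits
  H(C) = 1.9381 bits
  H(D) = 0.9654 bits

Ranking: A > C > B > D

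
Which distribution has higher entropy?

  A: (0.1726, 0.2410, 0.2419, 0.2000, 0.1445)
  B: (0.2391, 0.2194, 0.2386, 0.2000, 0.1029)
A

Both distributions are close to uniform, making this a harder comparison.

H(A) = 2.2951 bits
H(B) = 2.2689 bits

The distribution closer to uniform has higher entropy.
Answer: A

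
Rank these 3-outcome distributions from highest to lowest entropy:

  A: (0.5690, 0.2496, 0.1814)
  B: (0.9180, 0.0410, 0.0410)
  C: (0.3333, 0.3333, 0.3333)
C > A > B

Key insight: Entropy is maximized by uniform distributions and minimized by concentrated distributions.

- Uniform distributions have maximum entropy log₂(3) = 1.5850 bits
- The more "peaked" or concentrated a distribution, the lower its entropy

Entropies:
  H(A) = 1.4094 bits
  H(B) = 0.4912 bits
  H(C) = 1.5850 bits

Ranking: C > A > B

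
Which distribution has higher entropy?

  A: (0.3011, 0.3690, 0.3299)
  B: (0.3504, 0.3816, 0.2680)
A

Both distributions are close to uniform, making this a harder comparison.

H(A) = 1.5799 bits
H(B) = 1.5696 bits

The distribution closer to uniform has higher entropy.
Answer: A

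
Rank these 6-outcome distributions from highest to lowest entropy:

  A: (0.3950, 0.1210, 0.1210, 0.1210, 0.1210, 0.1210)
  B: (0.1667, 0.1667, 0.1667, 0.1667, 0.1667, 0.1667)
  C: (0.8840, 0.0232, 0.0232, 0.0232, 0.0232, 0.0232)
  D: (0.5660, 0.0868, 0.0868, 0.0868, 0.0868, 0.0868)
B > A > D > C

Key insight: Entropy is maximized by uniform distributions and minimized by concentrated distributions.

Entropies:
  H(A) = 2.3727 bits
  H(B) = 2.5850 bits
  H(C) = 0.7871 bits
  H(D) = 1.9951 bits

Ranking: B > A > D > C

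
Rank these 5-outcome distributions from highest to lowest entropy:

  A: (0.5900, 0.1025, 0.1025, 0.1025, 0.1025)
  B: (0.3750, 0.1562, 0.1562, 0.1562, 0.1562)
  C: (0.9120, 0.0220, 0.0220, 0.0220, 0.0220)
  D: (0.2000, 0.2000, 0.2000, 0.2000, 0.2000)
D > B > A > C

Key insight: Entropy is maximized by uniform distributions and minimized by concentrated distributions.

Entropies:
  H(A) = 1.7965 bits
  H(B) = 2.2044 bits
  H(C) = 0.6058 bits
  H(D) = 2.3219 bits

Ranking: D > B > A > C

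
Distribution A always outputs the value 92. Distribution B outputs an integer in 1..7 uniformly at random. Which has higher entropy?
B

A is deterministic, so H(A) = 0. B is uniform over 7 outcomes, so H(B) = log₂(7) = 2.807 bits. Any distribution with genuine randomness has higher entropy than a deterministic one.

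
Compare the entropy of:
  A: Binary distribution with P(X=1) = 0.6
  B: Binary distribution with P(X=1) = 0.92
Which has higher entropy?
A

For binary distributions, entropy is maximized at p=0.5 and decreases as p moves toward 0 or 1.

H(A) = H(0.6) = 0.9710 bits
H(B) = H(0.92) = 0.4022 bits

Distribution A (p=0.6) is closer to uniform (p=0.5), so it has higher entropy.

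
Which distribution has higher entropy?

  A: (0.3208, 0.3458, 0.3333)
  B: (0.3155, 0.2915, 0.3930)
A

Both distributions are close to uniform, making this a harder comparison.

H(A) = 1.5843 bits
H(B) = 1.5730 bits

The distribution closer to uniform has higher entropy.
Answer: A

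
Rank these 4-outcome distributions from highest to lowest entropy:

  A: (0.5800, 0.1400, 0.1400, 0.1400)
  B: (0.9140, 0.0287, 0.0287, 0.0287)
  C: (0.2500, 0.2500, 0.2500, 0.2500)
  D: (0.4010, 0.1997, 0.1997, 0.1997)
C > D > A > B

Key insight: Entropy is maximized by uniform distributions and minimized by concentrated distributions.

Entropies:
  H(A) = 1.6471 bits
  H(B) = 0.5593 bits
  H(C) = 2.0000 bits
  H(D) = 1.9209 bits

Ranking: C > D > A > B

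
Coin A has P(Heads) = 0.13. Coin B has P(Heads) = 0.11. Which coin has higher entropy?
A

For binary distributions, entropy is maximized at p=0.5 and decreases as p moves toward 0 or 1.

H(A) = H(0.13) = 0.5574 bits
H(B) = H(0.11) = 0.4999 bits

Distribution A (p=0.13) is closer to uniform (p=0.5), so it has higher entropy.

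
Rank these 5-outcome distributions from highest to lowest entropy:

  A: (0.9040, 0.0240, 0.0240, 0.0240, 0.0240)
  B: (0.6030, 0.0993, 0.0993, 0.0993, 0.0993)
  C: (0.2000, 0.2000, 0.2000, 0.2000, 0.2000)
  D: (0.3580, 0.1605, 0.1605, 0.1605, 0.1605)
C > D > B > A

Key insight: Entropy is maximized by uniform distributions and minimized by concentrated distributions.

Entropies:
  H(A) = 0.6482 bits
  H(B) = 1.7632 bits
  H(C) = 2.3219 bits
  H(D) = 2.2250 bits

Ranking: C > D > B > A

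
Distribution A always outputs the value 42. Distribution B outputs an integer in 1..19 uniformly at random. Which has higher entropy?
B

A is deterministic, so H(A) = 0. B is uniform over 19 outcomes, so H(B) = log₂(19) = 4.248 bits. Any distribution with genuine randomness has higher entropy than a deterministic one.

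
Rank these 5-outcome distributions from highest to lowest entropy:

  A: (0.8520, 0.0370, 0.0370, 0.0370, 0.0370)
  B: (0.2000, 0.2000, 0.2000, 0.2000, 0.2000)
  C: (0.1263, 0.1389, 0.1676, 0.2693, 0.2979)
B > C > A

Key insight: Entropy is maximized by uniform distributions and minimized by concentrated distributions.

- Uniform distributions have maximum entropy log₂(5) = 2.3219 bits
- The more "peaked" or concentrated a distribution, the lower its entropy

Entropies:
  H(A) = 0.9008 bits
  H(B) = 2.3219 bits
  H(C) = 2.2346 bits

Ranking: B > C > A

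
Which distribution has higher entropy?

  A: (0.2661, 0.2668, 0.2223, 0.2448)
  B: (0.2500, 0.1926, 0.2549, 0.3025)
A

Both distributions are close to uniform, making this a harder comparison.

H(A) = 1.9961 bits
H(B) = 1.9822 bits

The distribution closer to uniform has higher entropy.
Answer: A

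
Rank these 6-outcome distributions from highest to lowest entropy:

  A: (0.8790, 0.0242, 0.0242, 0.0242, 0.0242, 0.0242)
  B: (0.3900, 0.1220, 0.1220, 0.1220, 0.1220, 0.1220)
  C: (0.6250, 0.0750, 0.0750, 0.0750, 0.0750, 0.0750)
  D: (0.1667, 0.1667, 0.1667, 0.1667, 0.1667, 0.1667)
D > B > C > A

Key insight: Entropy is maximized by uniform distributions and minimized by concentrated distributions.

Entropies:
  H(A) = 0.8132 bits
  H(B) = 2.3812 bits
  H(C) = 1.8252 bits
  H(D) = 2.5850 bits

Ranking: D > B > C > A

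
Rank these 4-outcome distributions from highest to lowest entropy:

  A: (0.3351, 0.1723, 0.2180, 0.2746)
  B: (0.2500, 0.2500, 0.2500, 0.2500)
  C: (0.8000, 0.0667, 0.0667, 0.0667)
B > A > C

Key insight: Entropy is maximized by uniform distributions and minimized by concentrated distributions.

- Uniform distributions have maximum entropy log₂(4) = 2.0000 bits
- The more "peaked" or concentrated a distribution, the lower its entropy

Entropies:
  H(A) = 1.9568 bits
  H(B) = 2.0000 bits
  H(C) = 1.0389 bits

Ranking: B > A > C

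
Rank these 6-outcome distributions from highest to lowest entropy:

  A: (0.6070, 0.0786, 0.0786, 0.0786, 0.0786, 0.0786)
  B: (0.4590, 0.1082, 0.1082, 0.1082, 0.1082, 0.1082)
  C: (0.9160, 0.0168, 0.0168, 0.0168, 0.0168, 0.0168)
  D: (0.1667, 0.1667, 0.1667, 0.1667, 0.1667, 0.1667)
D > B > A > C

Key insight: Entropy is maximized by uniform distributions and minimized by concentrated distributions.

Entropies:
  H(A) = 1.8792 bits
  H(B) = 2.2513 bits
  H(C) = 0.6112 bits
  H(D) = 2.5850 bits

Ranking: D > B > A > C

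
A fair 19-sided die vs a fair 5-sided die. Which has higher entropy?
19-sided die

Both are uniform distributions; for uniform over n outcomes, H = log₂(n). H(19-sided) = log₂(19) = 4.248 bits and H(5-sided) = log₂(5) = 2.322 bits. More outcomes in a uniform distribution means higher entropy.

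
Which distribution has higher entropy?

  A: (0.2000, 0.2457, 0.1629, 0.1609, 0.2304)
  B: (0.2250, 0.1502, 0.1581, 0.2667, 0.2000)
A

Both distributions are close to uniform, making this a harder comparison.

H(A) = 2.3005 bits
H(B) = 2.2887 bits

The distribution closer to uniform has higher entropy.
Answer: A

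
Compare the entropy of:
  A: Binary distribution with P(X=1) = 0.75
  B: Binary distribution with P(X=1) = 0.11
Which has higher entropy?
A

For binary distributions, entropy is maximized at p=0.5 and decreases as p moves toward 0 or 1.

H(A) = H(0.75) = 0.8113 bits
H(B) = H(0.11) = 0.4999 bits

Distribution A (p=0.75) is closer to uniform (p=0.5), so it has higher entropy.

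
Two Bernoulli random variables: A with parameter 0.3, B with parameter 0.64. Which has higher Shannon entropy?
B

For binary distributions, entropy is maximized at p=0.5 and decreases as p moves toward 0 or 1.

H(A) = H(0.3) = 0.8813 bits
H(B) = H(0.64) = 0.9427 bits

Distribution B (p=0.64) is closer to uniform (p=0.5), so it has higher entropy.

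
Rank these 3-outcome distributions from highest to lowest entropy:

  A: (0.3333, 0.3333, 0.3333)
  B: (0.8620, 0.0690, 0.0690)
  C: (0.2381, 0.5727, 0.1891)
A > C > B

Key insight: Entropy is maximized by uniform distributions and minimized by concentrated distributions.

- Uniform distributions have maximum entropy log₂(3) = 1.5850 bits
- The more "peaked" or concentrated a distribution, the lower its entropy

Entropies:
  H(A) = 1.5850 bits
  H(B) = 0.7170 bits
  H(C) = 1.4079 bits

Ranking: A > C > B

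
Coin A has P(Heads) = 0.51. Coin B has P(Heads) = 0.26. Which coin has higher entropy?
A

For binary distributions, entropy is maximized at p=0.5 and decreases as p moves toward 0 or 1.

H(A) = H(0.51) = 0.9997 bits
H(B) = H(0.26) = 0.8267 bits

Distribution A (p=0.51) is closer to uniform (p=0.5), so it has higher entropy.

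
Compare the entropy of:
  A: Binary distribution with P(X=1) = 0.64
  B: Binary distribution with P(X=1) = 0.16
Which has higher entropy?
A

For binary distributions, entropy is maximized at p=0.5 and decreases as p moves toward 0 or 1.

H(A) = H(0.64) = 0.9427 bits
H(B) = H(0.16) = 0.6343 bits

Distribution A (p=0.64) is closer to uniform (p=0.5), so it has higher entropy.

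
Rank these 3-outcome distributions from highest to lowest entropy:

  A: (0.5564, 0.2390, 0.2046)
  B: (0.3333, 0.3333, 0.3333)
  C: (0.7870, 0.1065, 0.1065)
B > A > C

Key insight: Entropy is maximized by uniform distributions and minimized by concentrated distributions.

- Uniform distributions have maximum entropy log₂(3) = 1.5850 bits
- The more "peaked" or concentrated a distribution, the lower its entropy

Entropies:
  H(A) = 1.4325 bits
  H(B) = 1.5850 bits
  H(C) = 0.9602 bits

Ranking: B > A > C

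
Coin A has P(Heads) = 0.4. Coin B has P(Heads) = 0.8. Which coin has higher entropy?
A

For binary distributions, entropy is maximized at p=0.5 and decreases as p moves toward 0 or 1.

H(A) = H(0.4) = 0.9710 bits
H(B) = H(0.8) = 0.7219 bits

Distribution A (p=0.4) is closer to uniform (p=0.5), so it has higher entropy.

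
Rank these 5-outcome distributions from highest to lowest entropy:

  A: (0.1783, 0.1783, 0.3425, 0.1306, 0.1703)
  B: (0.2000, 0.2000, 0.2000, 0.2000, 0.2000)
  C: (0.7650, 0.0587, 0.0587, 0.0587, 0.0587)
B > A > C

Key insight: Entropy is maximized by uniform distributions and minimized by concentrated distributions.

- Uniform distributions have maximum entropy log₂(5) = 2.3219 bits
- The more "peaked" or concentrated a distribution, the lower its entropy

Entropies:
  H(A) = 2.2350 bits
  H(B) = 2.3219 bits
  H(C) = 1.2566 bits

Ranking: B > A > C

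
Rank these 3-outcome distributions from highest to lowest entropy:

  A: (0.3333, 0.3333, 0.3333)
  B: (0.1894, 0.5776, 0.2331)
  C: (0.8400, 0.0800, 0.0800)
A > B > C

Key insight: Entropy is maximized by uniform distributions and minimized by concentrated distributions.

- Uniform distributions have maximum entropy log₂(3) = 1.5850 bits
- The more "peaked" or concentrated a distribution, the lower its entropy

Entropies:
  H(A) = 1.5850 bits
  H(B) = 1.4017 bits
  H(C) = 0.7943 bits

Ranking: A > B > C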